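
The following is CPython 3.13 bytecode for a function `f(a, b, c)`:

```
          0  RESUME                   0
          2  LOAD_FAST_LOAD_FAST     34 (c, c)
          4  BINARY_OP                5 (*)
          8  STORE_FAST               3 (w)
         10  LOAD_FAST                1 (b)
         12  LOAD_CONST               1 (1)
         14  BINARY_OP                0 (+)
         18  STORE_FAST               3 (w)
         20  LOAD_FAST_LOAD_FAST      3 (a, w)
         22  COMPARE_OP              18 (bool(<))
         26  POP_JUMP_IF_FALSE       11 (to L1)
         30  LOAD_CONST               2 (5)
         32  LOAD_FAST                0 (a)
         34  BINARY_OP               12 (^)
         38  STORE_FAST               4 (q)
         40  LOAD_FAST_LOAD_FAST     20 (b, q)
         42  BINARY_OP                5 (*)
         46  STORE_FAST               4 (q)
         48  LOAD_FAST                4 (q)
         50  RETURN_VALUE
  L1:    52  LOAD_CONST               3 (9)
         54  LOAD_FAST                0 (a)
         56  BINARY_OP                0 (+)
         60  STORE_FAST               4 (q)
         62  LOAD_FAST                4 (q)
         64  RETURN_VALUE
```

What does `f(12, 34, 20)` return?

LOAD_FAST_LOAD_FAST c,c → push 20,20. Stack: [20, 20]
BINARY_OP * → 20 * 20 = 400. Stack: [400]
STORE_FAST w → w=400. Stack: []
LOAD_FAST b → push 34. Stack: [34]
LOAD_CONST → push 1. Stack: [34, 1]
BINARY_OP + → 34 + 1 = 35. Stack: [35]
STORE_FAST w → w=35. Stack: []
LOAD_FAST_LOAD_FAST a,w → push 12,35. Stack: [12, 35]
COMPARE_OP bool(<) → 12 vs 35 = True. Stack: [True]
POP_JUMP_IF_FALSE → pop True; no jump. Stack: []
LOAD_CONST → push 5. Stack: [5]
LOAD_FAST a → push 12. Stack: [5, 12]
BINARY_OP ^ → 5 ^ 12 = 9. Stack: [9]
STORE_FAST q → q=9. Stack: []
LOAD_FAST_LOAD_FAST b,q → push 34,9. Stack: [34, 9]
BINARY_OP * → 34 * 9 = 306. Stack: [306]
STORE_FAST q → q=306. Stack: []
LOAD_FAST q → push 306. Stack: [306]
RETURN_VALUE → return 306.

306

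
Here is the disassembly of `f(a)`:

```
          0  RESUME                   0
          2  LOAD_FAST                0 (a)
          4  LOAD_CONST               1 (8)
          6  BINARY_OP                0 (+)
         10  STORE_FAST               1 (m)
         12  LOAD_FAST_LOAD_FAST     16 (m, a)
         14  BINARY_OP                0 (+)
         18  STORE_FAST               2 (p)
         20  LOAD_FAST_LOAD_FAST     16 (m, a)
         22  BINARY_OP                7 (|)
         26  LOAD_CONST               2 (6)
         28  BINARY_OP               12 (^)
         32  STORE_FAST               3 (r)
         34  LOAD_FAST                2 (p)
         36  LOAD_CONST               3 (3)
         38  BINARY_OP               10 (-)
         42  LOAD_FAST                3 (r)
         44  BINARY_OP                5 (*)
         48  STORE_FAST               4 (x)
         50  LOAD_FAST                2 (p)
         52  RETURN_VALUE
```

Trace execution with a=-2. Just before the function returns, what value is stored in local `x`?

LOAD_FAST a → push -2. Stack: [-2]
LOAD_CONST → push 8. Stack: [-2, 8]
BINARY_OP + → -2 + 8 = 6. Stack: [6]
STORE_FAST m → m=6. Stack: []
LOAD_FAST_LOAD_FAST m,a → push 6,-2. Stack: [6, -2]
BINARY_OP + → 6 + -2 = 4. Stack: [4]
STORE_FAST p → p=4. Stack: []
LOAD_FAST_LOAD_FAST m,a → push 6,-2. Stack: [6, -2]
BINARY_OP | → 6 | -2 = -2. Stack: [-2]
LOAD_CONST → push 6. Stack: [-2, 6]
BINARY_OP ^ → -2 ^ 6 = -8. Stack: [-8]
STORE_FAST r → r=-8. Stack: []
LOAD_FAST p → push 4. Stack: [4]
LOAD_CONST → push 3. Stack: [4, 3]
BINARY_OP - → 4 - 3 = 1. Stack: [1]
LOAD_FAST r → push -8. Stack: [1, -8]
BINARY_OP * → 1 * -8 = -8. Stack: [-8]
STORE_FAST x → x=-8. Stack: []
LOAD_FAST p → push 4. Stack: [4]
RETURN_VALUE → return 4.

-8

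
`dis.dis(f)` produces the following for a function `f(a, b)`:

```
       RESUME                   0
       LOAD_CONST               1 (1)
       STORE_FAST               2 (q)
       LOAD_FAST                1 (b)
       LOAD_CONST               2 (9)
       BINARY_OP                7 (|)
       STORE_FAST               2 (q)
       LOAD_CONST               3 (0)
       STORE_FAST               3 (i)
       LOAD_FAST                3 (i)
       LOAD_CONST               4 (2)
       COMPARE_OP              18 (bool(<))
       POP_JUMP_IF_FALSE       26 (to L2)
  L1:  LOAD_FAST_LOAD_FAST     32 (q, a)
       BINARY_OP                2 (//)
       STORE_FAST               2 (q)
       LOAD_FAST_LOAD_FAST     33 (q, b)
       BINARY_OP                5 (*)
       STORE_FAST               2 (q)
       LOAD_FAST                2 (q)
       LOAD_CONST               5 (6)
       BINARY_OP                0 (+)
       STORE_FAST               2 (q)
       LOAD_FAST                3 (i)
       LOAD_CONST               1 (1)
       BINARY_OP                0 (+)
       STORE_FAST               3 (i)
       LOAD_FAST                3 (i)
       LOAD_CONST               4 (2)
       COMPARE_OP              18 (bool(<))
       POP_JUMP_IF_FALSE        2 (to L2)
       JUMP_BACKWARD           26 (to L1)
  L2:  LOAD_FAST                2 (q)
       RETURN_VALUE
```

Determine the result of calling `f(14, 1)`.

6

LOAD_CONST → push 1. Stack: [1]
STORE_FAST q → q=1. Stack: []
LOAD_FAST b → push 1. Stack: [1]
LOAD_CONST → push 9. Stack: [1, 9]
BINARY_OP | → 1 | 9 = 9. Stack: [9]
STORE_FAST q → q=9. Stack: []
LOAD_CONST → push 0. Stack: [0]
STORE_FAST i → i=0. Stack: []
LOAD_FAST i → push 0. Stack: [0]
LOAD_CONST → push 2. Stack: [0, 2]
COMPARE_OP bool(<) → 0 vs 2 = True. Stack: [True]
POP_JUMP_IF_FALSE → pop True; no jump. Stack: []
LOAD_FAST_LOAD_FAST q,a → push 9,14. Stack: [9, 14]
BINARY_OP // → 9 // 14 = 0. Stack: [0]
STORE_FAST q → q=0. Stack: []
LOAD_FAST_LOAD_FAST q,b → push 0,1. Stack: [0, 1]
BINARY_OP * → 0 * 1 = 0. Stack: [0]
STORE_FAST q → q=0. Stack: []
LOAD_FAST q → push 0. Stack: [0]
LOAD_CONST → push 6. Stack: [0, 6]
BINARY_OP + → 0 + 6 = 6. Stack: [6]
STORE_FAST q → q=6. Stack: []
LOAD_FAST i → push 0. Stack: [0]
LOAD_CONST → push 1. Stack: [0, 1]
BINARY_OP + → 0 + 1 = 1. Stack: [1]
STORE_FAST i → i=1. Stack: []
LOAD_FAST i → push 1. Stack: [1]
LOAD_CONST → push 2. Stack: [1, 2]
COMPARE_OP bool(<) → 1 vs 2 = True. Stack: [True]
POP_JUMP_IF_FALSE → pop True; no jump. Stack: []
LOAD_FAST_LOAD_FAST q,a → push 6,14. Stack: [6, 14]
BINARY_OP // → 6 // 14 = 0. Stack: [0]
STORE_FAST q → q=0. Stack: []
LOAD_FAST_LOAD_FAST q,b → push 0,1. Stack: [0, 1]
BINARY_OP * → 0 * 1 = 0. Stack: [0]
STORE_FAST q → q=0. Stack: []
LOAD_FAST q → push 0. Stack: [0]
LOAD_CONST → push 6. Stack: [0, 6]
BINARY_OP + → 0 + 6 = 6. Stack: [6]
STORE_FAST q → q=6. Stack: []
LOAD_FAST i → push 1. Stack: [1]
LOAD_CONST → push 1. Stack: [1, 1]
BINARY_OP + → 1 + 1 = 2. Stack: [2]
STORE_FAST i → i=2. Stack: []
LOAD_FAST i → push 2. Stack: [2]
LOAD_CONST → push 2. Stack: [2, 2]
COMPARE_OP bool(<) → 2 vs 2 = False. Stack: [False]
POP_JUMP_IF_FALSE → pop False; jump. Stack: []
LOAD_FAST q → push 6. Stack: [6]
RETURN_VALUE → return 6.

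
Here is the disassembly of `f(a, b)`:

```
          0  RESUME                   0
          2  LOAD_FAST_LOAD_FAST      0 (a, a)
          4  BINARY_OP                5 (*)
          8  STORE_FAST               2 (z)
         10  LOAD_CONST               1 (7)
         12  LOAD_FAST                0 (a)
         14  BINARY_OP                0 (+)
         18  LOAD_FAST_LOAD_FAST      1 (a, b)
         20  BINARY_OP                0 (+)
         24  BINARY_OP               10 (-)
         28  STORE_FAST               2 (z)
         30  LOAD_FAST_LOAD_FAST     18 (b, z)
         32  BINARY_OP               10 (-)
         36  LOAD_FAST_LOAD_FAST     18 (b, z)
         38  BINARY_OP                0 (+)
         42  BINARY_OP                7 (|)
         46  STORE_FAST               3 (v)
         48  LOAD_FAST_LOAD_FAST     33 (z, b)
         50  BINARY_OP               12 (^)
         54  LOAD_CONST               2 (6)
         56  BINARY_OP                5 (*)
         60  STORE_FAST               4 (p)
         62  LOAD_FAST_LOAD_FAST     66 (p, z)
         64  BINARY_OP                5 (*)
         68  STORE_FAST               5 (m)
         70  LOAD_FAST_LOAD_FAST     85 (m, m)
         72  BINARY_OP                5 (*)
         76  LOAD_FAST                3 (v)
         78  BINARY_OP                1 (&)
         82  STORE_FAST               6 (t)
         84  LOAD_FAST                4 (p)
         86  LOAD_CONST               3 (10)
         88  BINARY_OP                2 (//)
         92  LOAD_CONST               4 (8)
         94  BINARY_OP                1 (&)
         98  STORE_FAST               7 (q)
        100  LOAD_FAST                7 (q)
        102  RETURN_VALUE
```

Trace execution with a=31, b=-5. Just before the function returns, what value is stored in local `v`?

LOAD_FAST_LOAD_FAST a,a → push 31,31. Stack: [31, 31]
BINARY_OP * → 31 * 31 = 961. Stack: [961]
STORE_FAST z → z=961. Stack: []
LOAD_CONST → push 7. Stack: [7]
LOAD_FAST a → push 31. Stack: [7, 31]
BINARY_OP + → 7 + 31 = 38. Stack: [38]
LOAD_FAST_LOAD_FAST a,b → push 31,-5. Stack: [38, 31, -5]
BINARY_OP + → 31 + -5 = 26. Stack: [38, 26]
BINARY_OP - → 38 - 26 = 12. Stack: [12]
STORE_FAST z → z=12. Stack: []
LOAD_FAST_LOAD_FAST b,z → push -5,12. Stack: [-5, 12]
BINARY_OP - → -5 - 12 = -17. Stack: [-17]
LOAD_FAST_LOAD_FAST b,z → push -5,12. Stack: [-17, -5, 12]
BINARY_OP + → -5 + 12 = 7. Stack: [-17, 7]
BINARY_OP | → -17 | 7 = -17. Stack: [-17]
STORE_FAST v → v=-17. Stack: []
LOAD_FAST_LOAD_FAST z,b → push 12,-5. Stack: [12, -5]
BINARY_OP ^ → 12 ^ -5 = -9. Stack: [-9]
LOAD_CONST → push 6. Stack: [-9, 6]
BINARY_OP * → -9 * 6 = -54. Stack: [-54]
STORE_FAST p → p=-54. Stack: []
LOAD_FAST_LOAD_FAST p,z → push -54,12. Stack: [-54, 12]
BINARY_OP * → -54 * 12 = -648. Stack: [-648]
STORE_FAST m → m=-648. Stack: []
LOAD_FAST_LOAD_FAST m,m → push -648,-648. Stack: [-648, -648]
BINARY_OP * → -648 * -648 = 419904. Stack: [419904]
LOAD_FAST v → push -17. Stack: [419904, -17]
BINARY_OP & → 419904 & -17 = 419904. Stack: [419904]
STORE_FAST t → t=419904. Stack: []
LOAD_FAST p → push -54. Stack: [-54]
LOAD_CONST → push 10. Stack: [-54, 10]
BINARY_OP // → -54 // 10 = -6. Stack: [-6]
LOAD_CONST → push 8. Stack: [-6, 8]
BINARY_OP & → -6 & 8 = 8. Stack: [8]
STORE_FAST q → q=8. Stack: []
LOAD_FAST q → push 8. Stack: [8]
RETURN_VALUE → return 8.

-17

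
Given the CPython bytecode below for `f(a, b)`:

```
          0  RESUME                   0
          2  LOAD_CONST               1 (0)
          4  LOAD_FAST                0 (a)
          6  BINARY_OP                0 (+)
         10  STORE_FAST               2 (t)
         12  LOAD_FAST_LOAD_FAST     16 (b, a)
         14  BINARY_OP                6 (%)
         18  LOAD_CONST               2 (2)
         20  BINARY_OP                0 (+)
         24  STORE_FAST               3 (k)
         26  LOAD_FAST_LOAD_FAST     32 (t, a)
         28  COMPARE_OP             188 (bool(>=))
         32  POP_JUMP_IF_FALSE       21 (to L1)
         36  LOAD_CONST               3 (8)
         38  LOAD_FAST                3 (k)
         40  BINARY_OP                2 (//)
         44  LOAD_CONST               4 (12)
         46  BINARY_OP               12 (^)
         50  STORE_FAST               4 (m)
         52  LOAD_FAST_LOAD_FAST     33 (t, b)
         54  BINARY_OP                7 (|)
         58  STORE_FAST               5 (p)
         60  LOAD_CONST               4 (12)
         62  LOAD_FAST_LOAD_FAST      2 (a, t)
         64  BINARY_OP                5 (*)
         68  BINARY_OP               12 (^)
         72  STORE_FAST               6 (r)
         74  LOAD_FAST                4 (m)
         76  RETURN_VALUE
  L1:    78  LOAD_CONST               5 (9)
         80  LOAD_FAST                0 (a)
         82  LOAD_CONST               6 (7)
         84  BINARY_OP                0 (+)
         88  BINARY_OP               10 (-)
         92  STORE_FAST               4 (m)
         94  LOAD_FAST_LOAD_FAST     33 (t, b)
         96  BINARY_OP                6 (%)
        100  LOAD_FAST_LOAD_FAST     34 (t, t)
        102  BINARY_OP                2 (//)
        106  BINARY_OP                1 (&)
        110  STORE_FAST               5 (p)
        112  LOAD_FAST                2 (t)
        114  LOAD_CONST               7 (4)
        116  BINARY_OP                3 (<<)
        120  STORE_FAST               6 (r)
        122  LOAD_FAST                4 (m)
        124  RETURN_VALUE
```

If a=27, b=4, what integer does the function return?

LOAD_CONST → push 0. Stack: [0]
LOAD_FAST a → push 27. Stack: [0, 27]
BINARY_OP + → 0 + 27 = 27. Stack: [27]
STORE_FAST t → t=27. Stack: []
LOAD_FAST_LOAD_FAST b,a → push 4,27. Stack: [4, 27]
BINARY_OP % → 4 % 27 = 4. Stack: [4]
LOAD_CONST → push 2. Stack: [4, 2]
BINARY_OP + → 4 + 2 = 6. Stack: [6]
STORE_FAST k → k=6. Stack: []
LOAD_FAST_LOAD_FAST t,a → push 27,27. Stack: [27, 27]
COMPARE_OP bool(>=) → 27 vs 27 = True. Stack: [True]
POP_JUMP_IF_FALSE → pop True; no jump. Stack: []
LOAD_CONST → push 8. Stack: [8]
LOAD_FAST k → push 6. Stack: [8, 6]
BINARY_OP // → 8 // 6 = 1. Stack: [1]
LOAD_CONST → push 12. Stack: [1, 12]
BINARY_OP ^ → 1 ^ 12 = 13. Stack: [13]
STORE_FAST m → m=13. Stack: []
LOAD_FAST_LOAD_FAST t,b → push 27,4. Stack: [27, 4]
BINARY_OP | → 27 | 4 = 31. Stack: [31]
STORE_FAST p → p=31. Stack: []
LOAD_CONST → push 12. Stack: [12]
LOAD_FAST_LOAD_FAST a,t → push 27,27. Stack: [12, 27, 27]
BINARY_OP * → 27 * 27 = 729. Stack: [12, 729]
BINARY_OP ^ → 12 ^ 729 = 725. Stack: [725]
STORE_FAST r → r=725. Stack: []
LOAD_FAST m → push 13. Stack: [13]
RETURN_VALUE → return 13.

13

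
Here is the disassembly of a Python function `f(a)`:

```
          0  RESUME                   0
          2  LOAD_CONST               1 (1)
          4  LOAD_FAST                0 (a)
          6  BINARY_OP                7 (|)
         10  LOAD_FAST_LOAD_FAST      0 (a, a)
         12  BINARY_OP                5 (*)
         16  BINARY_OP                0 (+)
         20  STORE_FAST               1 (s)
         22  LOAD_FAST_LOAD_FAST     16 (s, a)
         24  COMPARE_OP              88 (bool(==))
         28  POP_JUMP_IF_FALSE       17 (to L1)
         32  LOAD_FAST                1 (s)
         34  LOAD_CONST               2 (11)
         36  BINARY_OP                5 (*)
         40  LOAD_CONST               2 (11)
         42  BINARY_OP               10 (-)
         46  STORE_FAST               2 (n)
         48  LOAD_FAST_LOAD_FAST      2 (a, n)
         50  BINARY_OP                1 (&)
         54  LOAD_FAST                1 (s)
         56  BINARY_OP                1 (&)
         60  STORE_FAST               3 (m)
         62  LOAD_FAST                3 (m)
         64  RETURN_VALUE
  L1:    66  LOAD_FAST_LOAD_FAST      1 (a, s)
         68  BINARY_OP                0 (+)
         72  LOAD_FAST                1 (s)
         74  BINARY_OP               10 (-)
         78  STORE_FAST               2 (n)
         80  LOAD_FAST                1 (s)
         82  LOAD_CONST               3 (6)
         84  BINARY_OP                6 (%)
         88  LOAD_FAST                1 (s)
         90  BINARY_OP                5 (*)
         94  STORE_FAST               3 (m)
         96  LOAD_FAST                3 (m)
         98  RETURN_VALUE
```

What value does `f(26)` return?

703

LOAD_CONST → push 1. Stack: [1]
LOAD_FAST a → push 26. Stack: [1, 26]
BINARY_OP | → 1 | 26 = 27. Stack: [27]
LOAD_FAST_LOAD_FAST a,a → push 26,26. Stack: [27, 26, 26]
BINARY_OP * → 26 * 26 = 676. Stack: [27, 676]
BINARY_OP + → 27 + 676 = 703. Stack: [703]
STORE_FAST s → s=703. Stack: []
LOAD_FAST_LOAD_FAST s,a → push 703,26. Stack: [703, 26]
COMPARE_OP bool(==) → 703 vs 26 = False. Stack: [False]
POP_JUMP_IF_FALSE → pop False; jump. Stack: []
LOAD_FAST_LOAD_FAST a,s → push 26,703. Stack: [26, 703]
BINARY_OP + → 26 + 703 = 729. Stack: [729]
LOAD_FAST s → push 703. Stack: [729, 703]
BINARY_OP - → 729 - 703 = 26. Stack: [26]
STORE_FAST n → n=26. Stack: []
LOAD_FAST s → push 703. Stack: [703]
LOAD_CONST → push 6. Stack: [703, 6]
BINARY_OP % → 703 % 6 = 1. Stack: [1]
LOAD_FAST s → push 703. Stack: [1, 703]
BINARY_OP * → 1 * 703 = 703. Stack: [703]
STORE_FAST m → m=703. Stack: []
LOAD_FAST m → push 703. Stack: [703]
RETURN_VALUE → return 703.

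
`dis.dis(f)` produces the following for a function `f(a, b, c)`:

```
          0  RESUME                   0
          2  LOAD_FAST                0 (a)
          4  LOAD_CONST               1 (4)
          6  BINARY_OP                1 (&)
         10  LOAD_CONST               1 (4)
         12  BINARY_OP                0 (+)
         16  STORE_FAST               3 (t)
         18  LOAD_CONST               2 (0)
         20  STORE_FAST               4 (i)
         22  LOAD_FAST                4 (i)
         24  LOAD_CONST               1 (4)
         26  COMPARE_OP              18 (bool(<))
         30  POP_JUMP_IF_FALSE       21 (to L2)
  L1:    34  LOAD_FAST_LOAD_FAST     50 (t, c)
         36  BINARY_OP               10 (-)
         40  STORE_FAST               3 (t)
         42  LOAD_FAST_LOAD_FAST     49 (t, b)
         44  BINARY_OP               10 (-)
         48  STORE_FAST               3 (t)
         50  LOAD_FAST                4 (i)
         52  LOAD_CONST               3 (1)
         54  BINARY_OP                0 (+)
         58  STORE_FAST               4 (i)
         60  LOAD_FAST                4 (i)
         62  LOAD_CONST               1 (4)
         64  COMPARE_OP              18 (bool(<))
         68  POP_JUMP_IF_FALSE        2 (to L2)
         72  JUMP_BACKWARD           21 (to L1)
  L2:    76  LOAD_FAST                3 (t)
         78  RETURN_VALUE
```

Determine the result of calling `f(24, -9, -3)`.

52

LOAD_FAST a → push 24
LOAD_CONST → push 4
BINARY_OP & → 24 & 4 = 0
LOAD_CONST → push 4
BINARY_OP + → 0 + 4 = 4
STORE_FAST t → t=4
LOAD_CONST → push 0
STORE_FAST i → i=0
LOAD_FAST i → push 0
LOAD_CONST → push 4
COMPARE_OP bool(<) → 0 vs 4 = True
POP_JUMP_IF_FALSE → pop True; no jump
LOAD_FAST_LOAD_FAST t,c → push 4,-3
BINARY_OP - → 4 - -3 = 7
STORE_FAST t → t=7
LOAD_FAST_LOAD_FAST t,b → push 7,-9
BINARY_OP - → 7 - -9 = 16
STORE_FAST t → t=16
LOAD_FAST i → push 0
LOAD_CONST → push 1
BINARY_OP + → 0 + 1 = 1
STORE_FAST i → i=1
LOAD_FAST i → push 1
LOAD_CONST → push 4
COMPARE_OP bool(<) → 1 vs 4 = True
POP_JUMP_IF_FALSE → pop True; no jump
LOAD_FAST_LOAD_FAST t,c → push 16,-3
BINARY_OP - → 16 - -3 = 19
STORE_FAST t → t=19
LOAD_FAST_LOAD_FAST t,b → push 19,-9
BINARY_OP - → 19 - -9 = 28
STORE_FAST t → t=28
LOAD_FAST i → push 1
LOAD_CONST → push 1
BINARY_OP + → 1 + 1 = 2
STORE_FAST i → i=2
LOAD_FAST i → push 2
LOAD_CONST → push 4
COMPARE_OP bool(<) → 2 vs 4 = True
POP_JUMP_IF_FALSE → pop True; no jump
LOAD_FAST_LOAD_FAST t,c → push 28,-3
BINARY_OP - → 28 - -3 = 31
STORE_FAST t → t=31
LOAD_FAST_LOAD_FAST t,b → push 31,-9
BINARY_OP - → 31 - -9 = 40
STORE_FAST t → t=40
LOAD_FAST i → push 2
LOAD_CONST → push 1
BINARY_OP + → 2 + 1 = 3
STORE_FAST i → i=3
LOAD_FAST i → push 3
LOAD_CONST → push 4
COMPARE_OP bool(<) → 3 vs 4 = True
POP_JUMP_IF_FALSE → pop True; no jump
LOAD_FAST_LOAD_FAST t,c → push 40,-3
BINARY_OP - → 40 - -3 = 43
STORE_FAST t → t=43
LOAD_FAST_LOAD_FAST t,b → push 43,-9
BINARY_OP - → 43 - -9 = 52
STORE_FAST t → t=52
LOAD_FAST i → push 3
LOAD_CONST → push 1
BINARY_OP + → 3 + 1 = 4
STORE_FAST i → i=4
LOAD_FAST i → push 4
LOAD_CONST → push 4
COMPARE_OP bool(<) → 4 vs 4 = False
POP_JUMP_IF_FALSE → pop False; jump
LOAD_FAST t → push 52
RETURN_VALUE → return 52.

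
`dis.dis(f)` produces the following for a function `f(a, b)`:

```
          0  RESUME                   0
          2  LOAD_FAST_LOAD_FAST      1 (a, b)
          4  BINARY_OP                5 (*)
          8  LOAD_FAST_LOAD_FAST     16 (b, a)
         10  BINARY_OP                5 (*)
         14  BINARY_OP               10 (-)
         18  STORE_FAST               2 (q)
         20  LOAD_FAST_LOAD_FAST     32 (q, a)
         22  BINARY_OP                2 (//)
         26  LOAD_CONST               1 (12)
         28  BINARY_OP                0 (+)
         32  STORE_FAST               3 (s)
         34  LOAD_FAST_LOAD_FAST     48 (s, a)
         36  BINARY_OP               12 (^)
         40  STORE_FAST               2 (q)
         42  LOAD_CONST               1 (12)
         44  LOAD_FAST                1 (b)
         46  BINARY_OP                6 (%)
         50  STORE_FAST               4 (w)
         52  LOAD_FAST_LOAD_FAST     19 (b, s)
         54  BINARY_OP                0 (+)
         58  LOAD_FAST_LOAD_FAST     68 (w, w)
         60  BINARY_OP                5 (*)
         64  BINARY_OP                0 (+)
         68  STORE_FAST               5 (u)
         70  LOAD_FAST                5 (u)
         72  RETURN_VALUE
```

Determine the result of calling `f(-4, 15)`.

171

LOAD_FAST_LOAD_FAST a,b → push -4,15. Stack: [-4, 15]
BINARY_OP * → -4 * 15 = -60. Stack: [-60]
LOAD_FAST_LOAD_FAST b,a → push 15,-4. Stack: [-60, 15, -4]
BINARY_OP * → 15 * -4 = -60. Stack: [-60, -60]
BINARY_OP - → -60 - -60 = 0. Stack: [0]
STORE_FAST q → q=0. Stack: []
LOAD_FAST_LOAD_FAST q,a → push 0,-4. Stack: [0, -4]
BINARY_OP // → 0 // -4 = 0. Stack: [0]
LOAD_CONST → push 12. Stack: [0, 12]
BINARY_OP + → 0 + 12 = 12. Stack: [12]
STORE_FAST s → s=12. Stack: []
LOAD_FAST_LOAD_FAST s,a → push 12,-4. Stack: [12, -4]
BINARY_OP ^ → 12 ^ -4 = -16. Stack: [-16]
STORE_FAST q → q=-16. Stack: []
LOAD_CONST → push 12. Stack: [12]
LOAD_FAST b → push 15. Stack: [12, 15]
BINARY_OP % → 12 % 15 = 12. Stack: [12]
STORE_FAST w → w=12. Stack: []
LOAD_FAST_LOAD_FAST b,s → push 15,12. Stack: [15, 12]
BINARY_OP + → 15 + 12 = 27. Stack: [27]
LOAD_FAST_LOAD_FAST w,w → push 12,12. Stack: [27, 12, 12]
BINARY_OP * → 12 * 12 = 144. Stack: [27, 144]
BINARY_OP + → 27 + 144 = 171. Stack: [171]
STORE_FAST u → u=171. Stack: []
LOAD_FAST u → push 171. Stack: [171]
RETURN_VALUE → return 171.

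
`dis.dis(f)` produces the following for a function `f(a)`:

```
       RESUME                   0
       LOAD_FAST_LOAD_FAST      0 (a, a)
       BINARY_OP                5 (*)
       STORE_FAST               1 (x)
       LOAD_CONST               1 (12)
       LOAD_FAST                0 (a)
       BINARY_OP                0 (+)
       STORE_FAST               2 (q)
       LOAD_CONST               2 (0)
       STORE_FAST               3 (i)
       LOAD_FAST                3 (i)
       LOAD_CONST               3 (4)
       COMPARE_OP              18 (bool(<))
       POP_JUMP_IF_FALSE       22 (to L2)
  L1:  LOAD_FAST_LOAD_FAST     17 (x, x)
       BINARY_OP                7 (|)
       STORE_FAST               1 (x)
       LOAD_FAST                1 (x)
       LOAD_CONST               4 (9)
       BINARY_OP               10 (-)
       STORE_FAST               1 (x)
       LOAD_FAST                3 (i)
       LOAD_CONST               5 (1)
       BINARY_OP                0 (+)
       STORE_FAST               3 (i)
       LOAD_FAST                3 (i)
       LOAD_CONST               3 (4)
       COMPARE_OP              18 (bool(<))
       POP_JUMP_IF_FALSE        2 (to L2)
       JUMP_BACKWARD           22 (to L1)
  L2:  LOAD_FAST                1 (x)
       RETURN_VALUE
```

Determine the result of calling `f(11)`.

LOAD_FAST_LOAD_FAST a,a → push 11,11
BINARY_OP * → 11 * 11 = 121
STORE_FAST x → x=121
LOAD_CONST → push 12
LOAD_FAST a → push 11
BINARY_OP + → 12 + 11 = 23
STORE_FAST q → q=23
LOAD_CONST → push 0
STORE_FAST i → i=0
LOAD_FAST i → push 0
LOAD_CONST → push 4
COMPARE_OP bool(<) → 0 vs 4 = True
POP_JUMP_IF_FALSE → pop True; no jump
LOAD_FAST_LOAD_FAST x,x → push 121,121
BINARY_OP | → 121 | 121 = 121
STORE_FAST x → x=121
LOAD_FAST x → push 121
LOAD_CONST → push 9
BINARY_OP - → 121 - 9 = 112
STORE_FAST x → x=112
LOAD_FAST i → push 0
LOAD_CONST → push 1
BINARY_OP + → 0 + 1 = 1
STORE_FAST i → i=1
LOAD_FAST i → push 1
LOAD_CONST → push 4
COMPARE_OP bool(<) → 1 vs 4 = True
POP_JUMP_IF_FALSE → pop True; no jump
LOAD_FAST_LOAD_FAST x,x → push 112,112
BINARY_OP | → 112 | 112 = 112
STORE_FAST x → x=112
LOAD_FAST x → push 112
LOAD_CONST → push 9
BINARY_OP - → 112 - 9 = 103
STORE_FAST x → x=103
LOAD_FAST i → push 1
LOAD_CONST → push 1
BINARY_OP + → 1 + 1 = 2
STORE_FAST i → i=2
LOAD_FAST i → push 2
LOAD_CONST → push 4
COMPARE_OP bool(<) → 2 vs 4 = True
POP_JUMP_IF_FALSE → pop True; no jump
LOAD_FAST_LOAD_FAST x,x → push 103,103
BINARY_OP | → 103 | 103 = 103
STORE_FAST x → x=103
LOAD_FAST x → push 103
LOAD_CONST → push 9
BINARY_OP - → 103 - 9 = 94
STORE_FAST x → x=94
LOAD_FAST i → push 2
LOAD_CONST → push 1
BINARY_OP + → 2 + 1 = 3
STORE_FAST i → i=3
LOAD_FAST i → push 3
LOAD_CONST → push 4
COMPARE_OP bool(<) → 3 vs 4 = True
POP_JUMP_IF_FALSE → pop True; no jump
LOAD_FAST_LOAD_FAST x,x → push 94,94
BINARY_OP | → 94 | 94 = 94
STORE_FAST x → x=94
LOAD_FAST x → push 94
LOAD_CONST → push 9
BINARY_OP - → 94 - 9 = 85
STORE_FAST x → x=85
LOAD_FAST i → push 3
LOAD_CONST → push 1
BINARY_OP + → 3 + 1 = 4
STORE_FAST i → i=4
LOAD_FAST i → push 4
LOAD_CONST → push 4
COMPARE_OP bool(<) → 4 vs 4 = False
POP_JUMP_IF_FALSE → pop False; jump
LOAD_FAST x → push 85
RETURN_VALUE → return 85.

85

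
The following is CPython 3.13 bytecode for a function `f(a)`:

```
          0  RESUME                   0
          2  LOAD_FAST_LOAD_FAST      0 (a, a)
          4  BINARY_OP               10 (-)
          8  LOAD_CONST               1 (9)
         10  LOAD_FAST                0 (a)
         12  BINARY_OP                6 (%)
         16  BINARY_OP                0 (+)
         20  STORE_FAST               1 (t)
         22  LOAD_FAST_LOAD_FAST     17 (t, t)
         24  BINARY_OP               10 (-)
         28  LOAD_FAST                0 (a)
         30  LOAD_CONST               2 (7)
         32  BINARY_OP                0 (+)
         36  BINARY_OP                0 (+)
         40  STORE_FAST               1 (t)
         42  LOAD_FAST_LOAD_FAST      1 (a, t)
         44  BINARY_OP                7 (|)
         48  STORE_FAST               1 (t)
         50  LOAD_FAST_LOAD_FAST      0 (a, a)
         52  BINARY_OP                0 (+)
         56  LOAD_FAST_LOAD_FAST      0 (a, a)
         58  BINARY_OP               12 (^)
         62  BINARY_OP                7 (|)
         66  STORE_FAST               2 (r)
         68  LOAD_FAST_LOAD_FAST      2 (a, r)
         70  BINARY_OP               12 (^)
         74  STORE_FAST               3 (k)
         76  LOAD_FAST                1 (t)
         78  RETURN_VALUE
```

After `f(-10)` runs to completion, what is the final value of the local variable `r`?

LOAD_FAST_LOAD_FAST a,a → push -10,-10. Stack: [-10, -10]
BINARY_OP - → -10 - -10 = 0. Stack: [0]
LOAD_CONST → push 9. Stack: [0, 9]
LOAD_FAST a → push -10. Stack: [0, 9, -10]
BINARY_OP % → 9 % -10 = -1. Stack: [0, -1]
BINARY_OP + → 0 + -1 = -1. Stack: [-1]
STORE_FAST t → t=-1. Stack: []
LOAD_FAST_LOAD_FAST t,t → push -1,-1. Stack: [-1, -1]
BINARY_OP - → -1 - -1 = 0. Stack: [0]
LOAD_FAST a → push -10. Stack: [0, -10]
LOAD_CONST → push 7. Stack: [0, -10, 7]
BINARY_OP + → -10 + 7 = -3. Stack: [0, -3]
BINARY_OP + → 0 + -3 = -3. Stack: [-3]
STORE_FAST t → t=-3. Stack: []
LOAD_FAST_LOAD_FAST a,t → push -10,-3. Stack: [-10, -3]
BINARY_OP | → -10 | -3 = -1. Stack: [-1]
STORE_FAST t → t=-1. Stack: []
LOAD_FAST_LOAD_FAST a,a → push -10,-10. Stack: [-10, -10]
BINARY_OP + → -10 + -10 = -20. Stack: [-20]
LOAD_FAST_LOAD_FAST a,a → push -10,-10. Stack: [-20, -10, -10]
BINARY_OP ^ → -10 ^ -10 = 0. Stack: [-20, 0]
BINARY_OP | → -20 | 0 = -20. Stack: [-20]
STORE_FAST r → r=-20. Stack: []
LOAD_FAST_LOAD_FAST a,r → push -10,-20. Stack: [-10, -20]
BINARY_OP ^ → -10 ^ -20 = 26. Stack: [26]
STORE_FAST k → k=26. Stack: []
LOAD_FAST t → push -1. Stack: [-1]
RETURN_VALUE → return -1.

-20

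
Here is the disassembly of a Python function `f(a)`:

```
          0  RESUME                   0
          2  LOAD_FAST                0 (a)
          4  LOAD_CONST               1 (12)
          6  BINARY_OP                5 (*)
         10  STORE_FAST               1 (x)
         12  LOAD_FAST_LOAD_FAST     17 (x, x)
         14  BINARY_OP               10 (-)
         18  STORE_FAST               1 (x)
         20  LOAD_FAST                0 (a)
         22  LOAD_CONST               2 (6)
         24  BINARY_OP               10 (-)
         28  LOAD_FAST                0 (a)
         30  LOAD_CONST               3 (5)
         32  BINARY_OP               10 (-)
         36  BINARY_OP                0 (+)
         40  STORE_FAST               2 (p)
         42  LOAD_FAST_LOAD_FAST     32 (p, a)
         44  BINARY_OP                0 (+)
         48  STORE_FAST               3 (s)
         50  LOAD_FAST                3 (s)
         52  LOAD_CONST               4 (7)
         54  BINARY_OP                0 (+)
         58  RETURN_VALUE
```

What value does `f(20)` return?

LOAD_FAST a → push 20. Stack: [20]
LOAD_CONST → push 12. Stack: [20, 12]
BINARY_OP * → 20 * 12 = 240. Stack: [240]
STORE_FAST x → x=240. Stack: []
LOAD_FAST_LOAD_FAST x,x → push 240,240. Stack: [240, 240]
BINARY_OP - → 240 - 240 = 0. Stack: [0]
STORE_FAST x → x=0. Stack: []
LOAD_FAST a → push 20. Stack: [20]
LOAD_CONST → push 6. Stack: [20, 6]
BINARY_OP - → 20 - 6 = 14. Stack: [14]
LOAD_FAST a → push 20. Stack: [14, 20]
LOAD_CONST → push 5. Stack: [14, 20, 5]
BINARY_OP - → 20 - 5 = 15. Stack: [14, 15]
BINARY_OP + → 14 + 15 = 29. Stack: [29]
STORE_FAST p → p=29. Stack: []
LOAD_FAST_LOAD_FAST p,a → push 29,20. Stack: [29, 20]
BINARY_OP + → 29 + 20 = 49. Stack: [49]
STORE_FAST s → s=49. Stack: []
LOAD_FAST s → push 49. Stack: [49]
LOAD_CONST → push 7. Stack: [49, 7]
BINARY_OP + → 49 + 7 = 56. Stack: [56]
RETURN_VALUE → return 56.

56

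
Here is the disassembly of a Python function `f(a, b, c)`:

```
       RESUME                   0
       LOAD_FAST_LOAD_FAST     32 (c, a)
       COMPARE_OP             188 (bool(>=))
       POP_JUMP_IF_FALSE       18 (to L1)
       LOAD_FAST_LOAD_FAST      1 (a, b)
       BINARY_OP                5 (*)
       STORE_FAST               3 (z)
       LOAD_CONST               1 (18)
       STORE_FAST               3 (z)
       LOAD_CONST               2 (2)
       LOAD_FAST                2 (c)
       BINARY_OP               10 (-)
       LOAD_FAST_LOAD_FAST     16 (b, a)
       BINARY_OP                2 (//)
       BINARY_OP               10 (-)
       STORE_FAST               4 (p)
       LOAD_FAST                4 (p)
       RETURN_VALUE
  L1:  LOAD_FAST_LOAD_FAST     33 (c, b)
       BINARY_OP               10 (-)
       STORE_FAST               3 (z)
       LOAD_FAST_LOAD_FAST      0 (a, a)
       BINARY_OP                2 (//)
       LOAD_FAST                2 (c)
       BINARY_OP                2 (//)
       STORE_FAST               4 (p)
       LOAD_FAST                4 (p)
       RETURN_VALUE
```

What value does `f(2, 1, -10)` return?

-1

LOAD_FAST_LOAD_FAST c,a → push -10,2. Stack: [-10, 2]
COMPARE_OP bool(>=) → -10 vs 2 = False. Stack: [False]
POP_JUMP_IF_FALSE → pop False; jump. Stack: []
LOAD_FAST_LOAD_FAST c,b → push -10,1. Stack: [-10, 1]
BINARY_OP - → -10 - 1 = -11. Stack: [-11]
STORE_FAST z → z=-11. Stack: []
LOAD_FAST_LOAD_FAST a,a → push 2,2. Stack: [2, 2]
BINARY_OP // → 2 // 2 = 1. Stack: [1]
LOAD_FAST c → push -10. Stack: [1, -10]
BINARY_OP // → 1 // -10 = -1. Stack: [-1]
STORE_FAST p → p=-1. Stack: []
LOAD_FAST p → push -1. Stack: [-1]
RETURN_VALUE → return -1.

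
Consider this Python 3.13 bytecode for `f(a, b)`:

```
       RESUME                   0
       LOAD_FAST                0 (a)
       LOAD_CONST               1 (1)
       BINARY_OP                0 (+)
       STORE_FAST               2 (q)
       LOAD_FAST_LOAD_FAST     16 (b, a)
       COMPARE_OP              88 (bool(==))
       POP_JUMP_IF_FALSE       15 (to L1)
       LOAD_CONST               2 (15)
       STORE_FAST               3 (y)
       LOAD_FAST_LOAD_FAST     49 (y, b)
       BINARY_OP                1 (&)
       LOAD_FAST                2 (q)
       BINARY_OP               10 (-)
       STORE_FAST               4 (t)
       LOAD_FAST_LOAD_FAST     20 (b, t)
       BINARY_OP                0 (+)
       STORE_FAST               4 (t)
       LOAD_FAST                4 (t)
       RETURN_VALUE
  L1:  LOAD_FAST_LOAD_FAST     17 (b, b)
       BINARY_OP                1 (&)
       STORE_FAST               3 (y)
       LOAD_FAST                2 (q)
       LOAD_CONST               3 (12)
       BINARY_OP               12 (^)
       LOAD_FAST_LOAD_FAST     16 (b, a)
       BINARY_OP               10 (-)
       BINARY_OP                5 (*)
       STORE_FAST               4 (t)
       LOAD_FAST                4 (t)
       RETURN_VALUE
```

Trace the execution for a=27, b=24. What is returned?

LOAD_FAST a → push 27. Stack: [27]
LOAD_CONST → push 1. Stack: [27, 1]
BINARY_OP + → 27 + 1 = 28. Stack: [28]
STORE_FAST q → q=28. Stack: []
LOAD_FAST_LOAD_FAST b,a → push 24,27. Stack: [24, 27]
COMPARE_OP bool(==) → 24 vs 27 = False. Stack: [False]
POP_JUMP_IF_FALSE → pop False; jump. Stack: []
LOAD_FAST_LOAD_FAST b,b → push 24,24. Stack: [24, 24]
BINARY_OP & → 24 & 24 = 24. Stack: [24]
STORE_FAST y → y=24. Stack: []
LOAD_FAST q → push 28. Stack: [28]
LOAD_CONST → push 12. Stack: [28, 12]
BINARY_OP ^ → 28 ^ 12 = 16. Stack: [16]
LOAD_FAST_LOAD_FAST b,a → push 24,27. Stack: [16, 24, 27]
BINARY_OP - → 24 - 27 = -3. Stack: [16, -3]
BINARY_OP * → 16 * -3 = -48. Stack: [-48]
STORE_FAST t → t=-48. Stack: []
LOAD_FAST t → push -48. Stack: [-48]
RETURN_VALUE → return -48.

-48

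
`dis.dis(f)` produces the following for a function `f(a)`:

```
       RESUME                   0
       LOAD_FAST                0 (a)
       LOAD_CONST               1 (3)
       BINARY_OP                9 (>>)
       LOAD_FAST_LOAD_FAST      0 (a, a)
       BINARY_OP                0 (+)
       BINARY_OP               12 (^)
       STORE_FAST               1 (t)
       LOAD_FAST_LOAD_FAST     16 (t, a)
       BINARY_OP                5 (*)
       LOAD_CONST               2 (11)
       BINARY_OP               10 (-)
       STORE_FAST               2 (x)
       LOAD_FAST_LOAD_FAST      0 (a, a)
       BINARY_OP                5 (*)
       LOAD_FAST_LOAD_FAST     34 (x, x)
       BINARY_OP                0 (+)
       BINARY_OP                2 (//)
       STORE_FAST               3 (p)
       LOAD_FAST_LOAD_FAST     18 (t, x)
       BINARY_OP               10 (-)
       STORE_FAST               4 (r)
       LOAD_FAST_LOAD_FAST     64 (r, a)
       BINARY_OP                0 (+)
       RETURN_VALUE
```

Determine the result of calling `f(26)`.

-1338

LOAD_FAST a → push 26. Stack: [26]
LOAD_CONST → push 3. Stack: [26, 3]
BINARY_OP >> → 26 >> 3 = 3. Stack: [3]
LOAD_FAST_LOAD_FAST a,a → push 26,26. Stack: [3, 26, 26]
BINARY_OP + → 26 + 26 = 52. Stack: [3, 52]
BINARY_OP ^ → 3 ^ 52 = 55. Stack: [55]
STORE_FAST t → t=55. Stack: []
LOAD_FAST_LOAD_FAST t,a → push 55,26. Stack: [55, 26]
BINARY_OP * → 55 * 26 = 1430. Stack: [1430]
LOAD_CONST → push 11. Stack: [1430, 11]
BINARY_OP - → 1430 - 11 = 1419. Stack: [1419]
STORE_FAST x → x=1419. Stack: []
LOAD_FAST_LOAD_FAST a,a → push 26,26. Stack: [26, 26]
BINARY_OP * → 26 * 26 = 676. Stack: [676]
LOAD_FAST_LOAD_FAST x,x → push 1419,1419. Stack: [676, 1419, 1419]
BINARY_OP + → 1419 + 1419 = 2838. Stack: [676, 2838]
BINARY_OP // → 676 // 2838 = 0. Stack: [0]
STORE_FAST p → p=0. Stack: []
LOAD_FAST_LOAD_FAST t,x → push 55,1419. Stack: [55, 1419]
BINARY_OP - → 55 - 1419 = -1364. Stack: [-1364]
STORE_FAST r → r=-1364. Stack: []
LOAD_FAST_LOAD_FAST r,a → push -1364,26. Stack: [-1364, 26]
BINARY_OP + → -1364 + 26 = -1338. Stack: [-1338]
RETURN_VALUE → return -1338.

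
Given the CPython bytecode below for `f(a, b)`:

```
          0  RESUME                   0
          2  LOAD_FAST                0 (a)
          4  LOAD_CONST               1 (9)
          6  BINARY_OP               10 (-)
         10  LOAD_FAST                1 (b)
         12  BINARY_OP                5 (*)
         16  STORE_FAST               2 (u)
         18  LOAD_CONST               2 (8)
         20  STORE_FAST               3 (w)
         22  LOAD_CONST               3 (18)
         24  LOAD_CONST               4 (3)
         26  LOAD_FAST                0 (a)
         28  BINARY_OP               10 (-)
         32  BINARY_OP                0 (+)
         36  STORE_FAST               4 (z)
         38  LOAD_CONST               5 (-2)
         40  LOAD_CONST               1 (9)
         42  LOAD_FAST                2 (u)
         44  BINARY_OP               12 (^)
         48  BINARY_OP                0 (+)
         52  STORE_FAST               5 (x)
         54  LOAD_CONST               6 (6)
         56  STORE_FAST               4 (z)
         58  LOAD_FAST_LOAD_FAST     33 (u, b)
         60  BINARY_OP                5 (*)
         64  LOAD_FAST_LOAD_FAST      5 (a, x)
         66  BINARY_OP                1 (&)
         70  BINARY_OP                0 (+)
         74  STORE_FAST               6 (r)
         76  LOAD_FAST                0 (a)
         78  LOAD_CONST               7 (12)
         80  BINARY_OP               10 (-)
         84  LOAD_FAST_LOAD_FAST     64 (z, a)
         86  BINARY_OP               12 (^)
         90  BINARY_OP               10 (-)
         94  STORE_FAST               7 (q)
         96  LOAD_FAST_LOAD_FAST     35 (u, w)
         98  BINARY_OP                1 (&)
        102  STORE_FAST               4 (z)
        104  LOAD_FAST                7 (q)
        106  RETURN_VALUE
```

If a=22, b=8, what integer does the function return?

-6

LOAD_FAST a → push 22. Stack: [22]
LOAD_CONST → push 9. Stack: [22, 9]
BINARY_OP - → 22 - 9 = 13. Stack: [13]
LOAD_FAST b → push 8. Stack: [13, 8]
BINARY_OP * → 13 * 8 = 104. Stack: [104]
STORE_FAST u → u=104. Stack: []
LOAD_CONST → push 8. Stack: [8]
STORE_FAST w → w=8. Stack: []
LOAD_CONST → push 18. Stack: [18]
LOAD_CONST → push 3. Stack: [18, 3]
LOAD_FAST a → push 22. Stack: [18, 3, 22]
BINARY_OP - → 3 - 22 = -19. Stack: [18, -19]
BINARY_OP + → 18 + -19 = -1. Stack: [-1]
STORE_FAST z → z=-1. Stack: []
LOAD_CONST → push -2. Stack: [-2]
LOAD_CONST → push 9. Stack: [-2, 9]
LOAD_FAST u → push 104. Stack: [-2, 9, 104]
BINARY_OP ^ → 9 ^ 104 = 97. Stack: [-2, 97]
BINARY_OP + → -2 + 97 = 95. Stack: [95]
STORE_FAST x → x=95. Stack: []
LOAD_CONST → push 6. Stack: [6]
STORE_FAST z → z=6. Stack: []
LOAD_FAST_LOAD_FAST u,b → push 104,8. Stack: [104, 8]
BINARY_OP * → 104 * 8 = 832. Stack: [832]
LOAD_FAST_LOAD_FAST a,x → push 22,95. Stack: [832, 22, 95]
BINARY_OP & → 22 & 95 = 22. Stack: [832, 22]
BINARY_OP + → 832 + 22 = 854. Stack: [854]
STORE_FAST r → r=854. Stack: []
LOAD_FAST a → push 22. Stack: [22]
LOAD_CONST → push 12. Stack: [22, 12]
BINARY_OP - → 22 - 12 = 10. Stack: [10]
LOAD_FAST_LOAD_FAST z,a → push 6,22. Stack: [10, 6, 22]
BINARY_OP ^ → 6 ^ 22 = 16. Stack: [10, 16]
BINARY_OP - → 10 - 16 = -6. Stack: [-6]
STORE_FAST q → q=-6. Stack: []
LOAD_FAST_LOAD_FAST u,w → push 104,8. Stack: [104, 8]
BINARY_OP & → 104 & 8 = 8. Stack: [8]
STORE_FAST z → z=8. Stack: []
LOAD_FAST q → push -6. Stack: [-6]
RETURN_VALUE → return -6.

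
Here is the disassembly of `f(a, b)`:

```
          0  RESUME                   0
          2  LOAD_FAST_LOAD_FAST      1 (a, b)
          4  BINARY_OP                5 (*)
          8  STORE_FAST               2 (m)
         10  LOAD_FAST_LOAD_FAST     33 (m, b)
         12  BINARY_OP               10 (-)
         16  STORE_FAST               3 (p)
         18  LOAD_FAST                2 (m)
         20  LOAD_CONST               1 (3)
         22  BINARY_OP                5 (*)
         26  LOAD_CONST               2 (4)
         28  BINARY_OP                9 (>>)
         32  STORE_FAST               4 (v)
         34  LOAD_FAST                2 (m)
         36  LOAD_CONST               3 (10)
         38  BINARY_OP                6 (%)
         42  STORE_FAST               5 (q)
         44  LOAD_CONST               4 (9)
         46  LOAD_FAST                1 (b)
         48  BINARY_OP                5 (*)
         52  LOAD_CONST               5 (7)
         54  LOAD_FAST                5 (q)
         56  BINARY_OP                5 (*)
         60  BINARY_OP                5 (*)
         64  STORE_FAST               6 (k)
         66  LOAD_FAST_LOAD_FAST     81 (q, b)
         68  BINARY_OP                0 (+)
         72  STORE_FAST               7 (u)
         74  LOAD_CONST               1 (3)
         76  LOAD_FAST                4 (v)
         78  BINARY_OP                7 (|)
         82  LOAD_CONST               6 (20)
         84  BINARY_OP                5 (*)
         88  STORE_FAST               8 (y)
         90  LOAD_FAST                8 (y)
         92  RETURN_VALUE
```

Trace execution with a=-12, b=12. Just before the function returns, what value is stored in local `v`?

-27

LOAD_FAST_LOAD_FAST a,b → push -12,12. Stack: [-12, 12]
BINARY_OP * → -12 * 12 = -144. Stack: [-144]
STORE_FAST m → m=-144. Stack: []
LOAD_FAST_LOAD_FAST m,b → push -144,12. Stack: [-144, 12]
BINARY_OP - → -144 - 12 = -156. Stack: [-156]
STORE_FAST p → p=-156. Stack: []
LOAD_FAST m → push -144. Stack: [-144]
LOAD_CONST → push 3. Stack: [-144, 3]
BINARY_OP * → -144 * 3 = -432. Stack: [-432]
LOAD_CONST → push 4. Stack: [-432, 4]
BINARY_OP >> → -432 >> 4 = -27. Stack: [-27]
STORE_FAST v → v=-27. Stack: []
LOAD_FAST m → push -144. Stack: [-144]
LOAD_CONST → push 10. Stack: [-144, 10]
BINARY_OP % → -144 % 10 = 6. Stack: [6]
STORE_FAST q → q=6. Stack: []
LOAD_CONST → push 9. Stack: [9]
LOAD_FAST b → push 12. Stack: [9, 12]
BINARY_OP * → 9 * 12 = 108. Stack: [108]
LOAD_CONST → push 7. Stack: [108, 7]
LOAD_FAST q → push 6. Stack: [108, 7, 6]
BINARY_OP * → 7 * 6 = 42. Stack: [108, 42]
BINARY_OP * → 108 * 42 = 4536. Stack: [4536]
STORE_FAST k → k=4536. Stack: []
LOAD_FAST_LOAD_FAST q,b → push 6,12. Stack: [6, 12]
BINARY_OP + → 6 + 12 = 18. Stack: [18]
STORE_FAST u → u=18. Stack: []
LOAD_CONST → push 3. Stack: [3]
LOAD_FAST v → push -27. Stack: [3, -27]
BINARY_OP | → 3 | -27 = -25. Stack: [-25]
LOAD_CONST → push 20. Stack: [-25, 20]
BINARY_OP * → -25 * 20 = -500. Stack: [-500]
STORE_FAST y → y=-500. Stack: []
LOAD_FAST y → push -500. Stack: [-500]
RETURN_VALUE → return -500.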